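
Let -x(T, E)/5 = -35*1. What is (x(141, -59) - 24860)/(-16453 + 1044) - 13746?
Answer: -211787429/15409 ≈ -13744.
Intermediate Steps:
x(T, E) = 175 (x(T, E) = -(-175) = -5*(-35) = 175)
(x(141, -59) - 24860)/(-16453 + 1044) - 13746 = (175 - 24860)/(-16453 + 1044) - 13746 = -24685/(-15409) - 13746 = -24685*(-1/15409) - 13746 = 24685/15409 - 13746 = -211787429/15409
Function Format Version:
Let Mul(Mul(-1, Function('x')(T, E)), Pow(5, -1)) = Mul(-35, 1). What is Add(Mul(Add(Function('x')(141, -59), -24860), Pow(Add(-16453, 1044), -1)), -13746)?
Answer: Rational(-211787429, 15409) ≈ -13744.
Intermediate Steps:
Function('x')(T, E) = 175 (Function('x')(T, E) = Mul(-5, Mul(-35, 1)) = Mul(-5, -35) = 175)
Add(Mul(Add(Function('x')(141, -59), -24860), Pow(Add(-16453, 1044), -1)), -13746) = Add(Mul(Add(175, -24860), Pow(Add(-16453, 1044), -1)), -13746) = Add(Mul(-24685, Pow(-15409, -1)), -13746) = Add(Mul(-24685, Rational(-1, 15409)), -13746) = Add(Rational(24685, 15409), -13746) = Rational(-211787429, 15409)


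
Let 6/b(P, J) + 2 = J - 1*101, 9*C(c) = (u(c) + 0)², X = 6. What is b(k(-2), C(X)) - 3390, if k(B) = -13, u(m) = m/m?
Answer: -1569597/463 ≈ -3390.1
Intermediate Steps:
u(m) = 1
C(c) = ⅑ (C(c) = (1 + 0)²/9 = (⅑)*1² = (⅑)*1 = ⅑)
b(P, J) = 6/(-103 + J) (b(P, J) = 6/(-2 + (J - 1*101)) = 6/(-2 + (J - 101)) = 6/(-2 + (-101 + J)) = 6/(-103 + J))
b(k(-2), C(X)) - 3390 = 6/(-103 + ⅑) - 3390 = 6/(-926/9) - 3390 = 6*(-9/926) - 3390 = -27/463 - 3390 = -1569597/463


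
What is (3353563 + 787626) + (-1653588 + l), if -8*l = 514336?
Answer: 2423309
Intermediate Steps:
l = -64292 (l = -1/8*514336 = -64292)
(3353563 + 787626) + (-1653588 + l) = (3353563 + 787626) + (-1653588 - 64292) = 4141189 - 1717880 = 2423309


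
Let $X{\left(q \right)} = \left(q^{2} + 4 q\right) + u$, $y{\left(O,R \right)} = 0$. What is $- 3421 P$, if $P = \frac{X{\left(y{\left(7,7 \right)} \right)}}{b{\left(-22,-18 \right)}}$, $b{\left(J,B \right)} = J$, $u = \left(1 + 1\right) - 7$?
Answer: $- \frac{1555}{2} \approx -777.5$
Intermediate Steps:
$u = -5$ ($u = 2 - 7 = -5$)
$X{\left(q \right)} = -5 + q^{2} + 4 q$ ($X{\left(q \right)} = \left(q^{2} + 4 q\right) - 5 = -5 + q^{2} + 4 q$)
$P = \frac{5}{22}$ ($P = \frac{-5 + 0^{2} + 4 \cdot 0}{-22} = \left(-5 + 0 + 0\right) \left(- \frac{1}{22}\right) = \left(-5\right) \left(- \frac{1}{22}\right) = \frac{5}{22} \approx 0.22727$)
$- 3421 P = \left(-3421\right) \frac{5}{22} = - \frac{1555}{2}$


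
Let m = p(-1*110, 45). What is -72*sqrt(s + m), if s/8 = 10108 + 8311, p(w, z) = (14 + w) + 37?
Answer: -72*sqrt(147293) ≈ -27633.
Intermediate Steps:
p(w, z) = 51 + w
m = -59 (m = 51 - 1*110 = 51 - 110 = -59)
s = 147352 (s = 8*(10108 + 8311) = 8*18419 = 147352)
-72*sqrt(s + m) = -72*sqrt(147352 - 59) = -72*sqrt(147293)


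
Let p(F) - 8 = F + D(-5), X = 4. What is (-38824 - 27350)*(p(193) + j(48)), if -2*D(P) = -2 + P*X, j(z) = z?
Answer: -17205240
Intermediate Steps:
D(P) = 1 - 2*P (D(P) = -(-2 + P*4)/2 = -(-2 + 4*P)/2 = 1 - 2*P)
p(F) = 19 + F (p(F) = 8 + (F + (1 - 2*(-5))) = 8 + (F + (1 + 10)) = 8 + (F + 11) = 8 + (11 + F) = 19 + F)
(-38824 - 27350)*(p(193) + j(48)) = (-38824 - 27350)*((19 + 193) + 48) = -66174*(212 + 48) = -66174*260 = -17205240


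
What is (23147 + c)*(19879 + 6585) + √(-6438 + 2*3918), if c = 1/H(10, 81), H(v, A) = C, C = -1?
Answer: 612535744 + √1398 ≈ 6.1254e+8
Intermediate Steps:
H(v, A) = -1
c = -1 (c = 1/(-1) = -1)
(23147 + c)*(19879 + 6585) + √(-6438 + 2*3918) = (23147 - 1)*(19879 + 6585) + √(-6438 + 2*3918) = 23146*26464 + √(-6438 + 7836) = 612535744 + √1398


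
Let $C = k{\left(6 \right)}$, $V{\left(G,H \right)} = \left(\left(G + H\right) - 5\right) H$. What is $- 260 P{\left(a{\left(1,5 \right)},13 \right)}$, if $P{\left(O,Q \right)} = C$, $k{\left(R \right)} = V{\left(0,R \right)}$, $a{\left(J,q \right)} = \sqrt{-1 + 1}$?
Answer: $-1560$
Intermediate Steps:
$V{\left(G,H \right)} = H \left(-5 + G + H\right)$ ($V{\left(G,H \right)} = \left(-5 + G + H\right) H = H \left(-5 + G + H\right)$)
$a{\left(J,q \right)} = 0$ ($a{\left(J,q \right)} = \sqrt{0} = 0$)
$k{\left(R \right)} = R \left(-5 + R\right)$ ($k{\left(R \right)} = R \left(-5 + 0 + R\right) = R \left(-5 + R\right)$)
$C = 6$ ($C = 6 \left(-5 + 6\right) = 6 \cdot 1 = 6$)
$P{\left(O,Q \right)} = 6$
$- 260 P{\left(a{\left(1,5 \right)},13 \right)} = \left(-260\right) 6 = -1560$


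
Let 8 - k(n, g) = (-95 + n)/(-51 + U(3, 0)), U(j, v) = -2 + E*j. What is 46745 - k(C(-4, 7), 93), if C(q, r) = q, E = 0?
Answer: 2477160/53 ≈ 46739.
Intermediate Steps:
U(j, v) = -2 (U(j, v) = -2 + 0*j = -2 + 0 = -2)
k(n, g) = 329/53 + n/53 (k(n, g) = 8 - (-95 + n)/(-51 - 2) = 8 - (-95 + n)/(-53) = 8 - (-95 + n)*(-1)/53 = 8 - (95/53 - n/53) = 8 + (-95/53 + n/53) = 329/53 + n/53)
46745 - k(C(-4, 7), 93) = 46745 - (329/53 + (1/53)*(-4)) = 46745 - (329/53 - 4/53) = 46745 - 1*325/53 = 46745 - 325/53 = 2477160/53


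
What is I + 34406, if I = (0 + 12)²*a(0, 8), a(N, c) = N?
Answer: 34406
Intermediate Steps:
I = 0 (I = (0 + 12)²*0 = 12²*0 = 144*0 = 0)
I + 34406 = 0 + 34406 = 34406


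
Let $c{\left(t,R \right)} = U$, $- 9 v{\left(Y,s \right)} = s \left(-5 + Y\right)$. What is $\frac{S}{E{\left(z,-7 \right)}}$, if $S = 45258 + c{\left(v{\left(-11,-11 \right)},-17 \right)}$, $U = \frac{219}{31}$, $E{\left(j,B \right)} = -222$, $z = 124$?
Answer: $- \frac{467739}{2294} \approx -203.9$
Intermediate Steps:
$v{\left(Y,s \right)} = - \frac{s \left(-5 + Y\right)}{9}$
$U = \frac{219}{31}$ ($U = 219 \cdot \frac{1}{31} = \frac{219}{31} \approx 7.0645$)
$c{\left(t,R \right)} = \frac{219}{31}$
$S = \frac{1403217}{31}$ ($S = 45258 + \frac{219}{31} = \frac{1403217}{31} \approx 45265.0$)
$\frac{S}{E{\left(z,-7 \right)}} = \frac{1403217}{31 \left(-222\right)} = \frac{1403217}{31} \left(- \frac{1}{222}\right) = - \frac{467739}{2294}$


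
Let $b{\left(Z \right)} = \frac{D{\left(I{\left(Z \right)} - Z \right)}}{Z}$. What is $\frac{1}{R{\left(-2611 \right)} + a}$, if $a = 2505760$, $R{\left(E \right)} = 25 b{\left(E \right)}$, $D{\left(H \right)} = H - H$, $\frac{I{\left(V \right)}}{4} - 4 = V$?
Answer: $\frac{1}{2505760} \approx 3.9908 \cdot 10^{-7}$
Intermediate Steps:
$I{\left(V \right)} = 16 + 4 V$
$D{\left(H \right)} = 0$
$b{\left(Z \right)} = 0$ ($b{\left(Z \right)} = \frac{0}{Z} = 0$)
$R{\left(E \right)} = 0$ ($R{\left(E \right)} = 25 \cdot 0 = 0$)
$\frac{1}{R{\left(-2611 \right)} + a} = \frac{1}{0 + 2505760} = \frac{1}{2505760}$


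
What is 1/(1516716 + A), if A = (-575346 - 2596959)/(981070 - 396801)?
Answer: 584269/886166968299 ≈ 6.5932e-7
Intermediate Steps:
A = -3172305/584269 ≈ -5.4295
1/(1516716 + A) = 1/(1516716 - 3172305/584269) = 1/(886166968299/584269) = 584269/886166968299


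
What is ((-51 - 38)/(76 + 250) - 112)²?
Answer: 1339633201/106276 ≈ 12605.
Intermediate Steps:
((-51 - 38)/(76 + 250) - 112)² = (-89/326 - 112)² = (-36601/326)² = 1339633201/106276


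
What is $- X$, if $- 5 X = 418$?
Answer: $\frac{418}{5} \approx 83.6$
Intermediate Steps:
$X = - \frac{418}{5}$ ($X = \left(- \frac{1}{5}\right) 418 = - \frac{418}{5} \approx -83.6$)
$- X = \left(-1\right) \left(- \frac{418}{5}\right) = \frac{418}{5}$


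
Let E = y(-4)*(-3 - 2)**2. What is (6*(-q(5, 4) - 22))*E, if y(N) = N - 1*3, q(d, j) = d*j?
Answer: 44100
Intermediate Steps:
y(N) = -3 + N (y(N) = N - 3 = -3 + N)
E = -175 (E = (-3 - 4)*(-3 - 2)**2 = -7*(-5)**2 = -7*25 = -175)
(6*(-q(5, 4) - 22))*E = (6*(-5*4 - 22))*(-175) = (6*(-1*20 - 22))*(-175) = (6*(-20 - 22))*(-175) = (6*(-42))*(-175) = -252*(-175) = 44100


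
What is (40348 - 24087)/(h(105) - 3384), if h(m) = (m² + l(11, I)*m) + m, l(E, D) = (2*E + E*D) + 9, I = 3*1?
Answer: 16261/14466 ≈ 1.1241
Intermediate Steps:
I = 3
l(E, D) = 9 + 2*E + D*E (l(E, D) = (2*E + D*E) + 9 = 9 + 2*E + D*E)
h(m) = m² + 65*m (h(m) = (m² + (9 + 2*11 + 3*11)*m) + m = (m² + (9 + 22 + 33)*m) + m = (m² + 64*m) + m = m² + 65*m)
(40348 - 24087)/(h(105) - 3384) = (40348 - 24087)/(105*(65 + 105) - 3384) = 16261/(105*170 - 3384) = 16261/(17850 - 3384) = 16261/14466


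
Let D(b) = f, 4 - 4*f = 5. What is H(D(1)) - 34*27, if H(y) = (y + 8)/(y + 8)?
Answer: -917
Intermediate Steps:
f = -¼ (f = 1 - ¼*5 = 1 - 5/4 = -¼ ≈ -0.25000)
D(b) = -¼
H(y) = 1 (H(y) = (8 + y)/(8 + y) = 1)
H(D(1)) - 34*27 = 1 - 34*27 = 1 - 918 = -917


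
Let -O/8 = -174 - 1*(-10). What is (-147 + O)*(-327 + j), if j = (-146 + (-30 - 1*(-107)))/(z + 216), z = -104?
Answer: -42747345/112 ≈ -3.8167e+5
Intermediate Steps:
O = 1312 (O = -8*(-174 - 1*(-10)) = -8*(-174 + 10) = -8*(-164) = 1312)
j = -69/112 (j = (-146 + (-30 - 1*(-107)))/(-104 + 216) = (-146 + (-30 + 107))/112 = (-146 + 77)*(1/112) = -69*1/112 = -69/112 ≈ -0.61607)
(-147 + O)*(-327 + j) = (-147 + 1312)*(-327 - 69/112) = 1165*(-36693/112) = -42747345/112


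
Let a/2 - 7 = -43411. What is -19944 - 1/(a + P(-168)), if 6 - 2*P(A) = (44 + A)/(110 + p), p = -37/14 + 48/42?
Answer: -12118592657/607631 ≈ -19944.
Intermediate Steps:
p = -3/2 (p = -37*1/14 + 48*(1/42) = -37/14 + 8/7 = -3/2 ≈ -1.5000)
a = -86808 (a = 14 + 2*(-43411) = 14 - 86822 = -86808)
P(A) = 607/217 - A/217 (P(A) = 3 - (44 + A)/(2*(110 - 3/2)) = 3 - (44 + A)/(2*217/2) = 3 - (44 + A)*2/(2*217) = 3 - (88/217 + 2*A/217)/2 = 3 + (-44/217 - A/217) = 607/217 - A/217)
-19944 - 1/(a + P(-168)) = -19944 - 1/(-86808 + (607/217 - 1/217*(-168))) = -19944 - 1/(-86808 + (607/217 + 24/31)) = -19944 - 1/(-86808 + 25/7) = -19944 - 1/(-607631/7) = -19944 - 1*(-7/607631) = -19944 + 7/607631 = -12118592657/607631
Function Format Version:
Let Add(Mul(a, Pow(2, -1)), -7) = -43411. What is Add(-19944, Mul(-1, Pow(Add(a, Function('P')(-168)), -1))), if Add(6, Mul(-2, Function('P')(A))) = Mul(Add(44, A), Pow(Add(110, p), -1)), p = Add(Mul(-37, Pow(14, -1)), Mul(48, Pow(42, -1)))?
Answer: Rational(-12118592657, 607631) ≈ -19944.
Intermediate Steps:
p = Rational(-3, 2) (p = Add(Mul(-37, Rational(1, 14)), Mul(48, Rational(1, 42))) = Add(Rational(-37, 14), Rational(8, 7)) = Rational(-3, 2) ≈ -1.5000)
a = -86808 (a = Add(14, Mul(2, -43411)) = Add(14, -86822) = -86808)
Function('P')(A) = Add(Rational(607, 217), Mul(Rational(-1, 217), A)) (Function('P')(A) = Add(3, Mul(Rational(-1, 2), Mul(Add(44, A), Pow(Add(110, Rational(-3, 2)), -1)))) = Add(3, Mul(Rational(-1, 2), Mul(Add(44, A), Pow(Rational(217, 2), -1)))) = Add(3, Mul(Rational(-1, 2), Mul(Add(44, A), Rational(2, 217)))) = Add(3, Mul(Rational(-1, 2), Add(Rational(88, 217), Mul(Rational(2, 217), A)))) = Add(3, Add(Rational(-44, 217), Mul(Rational(-1, 217), A))) = Add(Rational(607, 217), Mul(Rational(-1, 217), A)))
Add(-19944, Mul(-1, Pow(Add(a, Function('P')(-168)), -1))) = Add(-19944, Mul(-1, Pow(Add(-86808, Add(Rational(607, 217), Mul(Rational(-1, 217), -168))), -1))) = Add(-19944, Mul(-1, Pow(Add(-86808, Add(Rational(607, 217), Rational(24, 31))), -1))) = Add(-19944, Mul(-1, Pow(Add(-86808, Rational(25, 7)), -1))) = Add(-19944, Mul(-1, Pow(Rational(-607631, 7), -1))) = Add(-19944, Mul(-1, Rational(-7, 607631))) = Add(-19944, Rational(7, 607631)) = Rational(-12118592657, 607631)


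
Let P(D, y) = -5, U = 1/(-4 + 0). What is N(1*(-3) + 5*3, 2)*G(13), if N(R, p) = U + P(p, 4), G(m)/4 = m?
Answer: -273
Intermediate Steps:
G(m) = 4*m
U = -¼ (U = 1/(-4) = -¼ ≈ -0.25000)
N(R, p) = -21/4 (N(R, p) = -¼ - 5 = -21/4)
N(1*(-3) + 5*3, 2)*G(13) = -21*13 = -21/4*52 = -273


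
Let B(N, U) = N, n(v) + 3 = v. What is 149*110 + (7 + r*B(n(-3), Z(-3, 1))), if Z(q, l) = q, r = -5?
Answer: 16427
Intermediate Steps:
n(v) = -3 + v
149*110 + (7 + r*B(n(-3), Z(-3, 1))) = 149*110 + (7 - 5*(-3 - 3)) = 16390 + (7 - 5*(-6)) = 16390 + (7 + 30) = 16390 + 37 = 16427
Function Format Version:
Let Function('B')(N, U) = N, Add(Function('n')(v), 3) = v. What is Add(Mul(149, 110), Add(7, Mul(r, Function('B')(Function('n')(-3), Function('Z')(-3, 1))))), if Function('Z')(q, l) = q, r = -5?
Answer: 16427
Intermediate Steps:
Function('n')(v) = Add(-3, v)
Add(Mul(149, 110), Add(7, Mul(r, Function('B')(Function('n')(-3), Function('Z')(-3, 1))))) = Add(Mul(149, 110), Add(7, Mul(-5, Add(-3, -3)))) = Add(16390, Add(7, Mul(-5, -6))) = Add(16390, Add(7, 30)) = Add(16390, 37) = 16427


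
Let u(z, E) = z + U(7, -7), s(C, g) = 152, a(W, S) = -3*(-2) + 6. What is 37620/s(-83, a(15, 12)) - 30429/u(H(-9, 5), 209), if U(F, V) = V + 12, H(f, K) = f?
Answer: 31419/4 ≈ 7854.8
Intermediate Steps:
U(F, V) = 12 + V
a(W, S) = 12 (a(W, S) = 6 + 6 = 12)
u(z, E) = 5 + z (u(z, E) = z + (12 - 7) = z + 5 = 5 + z)
37620/s(-83, a(15, 12)) - 30429/u(H(-9, 5), 209) = 37620/152 - 30429/(5 - 9) = 37620*(1/152) - 30429/(-4) = 495/2 - 30429*(-¼) = 495/2 + 30429/4 = 31419/4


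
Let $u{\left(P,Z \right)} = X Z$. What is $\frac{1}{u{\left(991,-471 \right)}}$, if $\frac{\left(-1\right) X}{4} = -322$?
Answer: $- \frac{1}{606648} \approx -1.6484 \cdot 10^{-6}$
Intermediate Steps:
$X = 1288$ ($X = \left(-4\right) \left(-322\right) = 1288$)
$u{\left(P,Z \right)} = 1288 Z$
$\frac{1}{u{\left(991,-471 \right)}} = \frac{1}{1288 \left(-471\right)} = \frac{1}{-606648} = - \frac{1}{606648}$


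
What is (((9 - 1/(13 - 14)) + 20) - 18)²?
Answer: 144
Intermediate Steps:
(((9 - 1/(13 - 14)) + 20) - 18)² = (((9 - 1/(-1)) + 20) - 18)² = (((9 - 1*(-1)) + 20) - 18)² = (((9 + 1) + 20) - 18)² = ((10 + 20) - 18)² = (30 - 18)² = 12² = 144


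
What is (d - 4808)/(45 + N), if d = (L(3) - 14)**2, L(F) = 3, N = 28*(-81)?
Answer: 4687/2223 ≈ 2.1084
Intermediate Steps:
N = -2268
d = 121 (d = (3 - 14)**2 = (-11)**2 = 121)
(d - 4808)/(45 + N) = (121 - 4808)/(45 - 2268) = -4687/(-2223) = -4687*(-1/2223) = 4687/2223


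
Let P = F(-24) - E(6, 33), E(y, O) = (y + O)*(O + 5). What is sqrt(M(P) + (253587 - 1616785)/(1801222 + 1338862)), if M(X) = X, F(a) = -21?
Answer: 5*I*sqrt(148240522293938)/1570042 ≈ 38.774*I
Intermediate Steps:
E(y, O) = (5 + O)*(O + y) (E(y, O) = (O + y)*(5 + O) = (5 + O)*(O + y))
P = -1503 (P = -21 - (33**2 + 5*33 + 5*6 + 33*6) = -21 - (1089 + 165 + 30 + 198) = -21 - 1*1482 = -21 - 1482 = -1503)
sqrt(M(P) + (253587 - 1616785)/(1801222 + 1338862)) = sqrt(-1503 + (253587 - 1616785)/(1801222 + 1338862)) = sqrt(-1503 - 1363198/3140084) = sqrt(-1503 - 1363198*1/3140084) = sqrt(-1503 - 681599/1570042) = sqrt(-2360454725/1570042) = 5*I*sqrt(148240522293938)/1570042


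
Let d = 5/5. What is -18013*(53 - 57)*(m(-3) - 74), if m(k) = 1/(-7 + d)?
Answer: -16031570/3 ≈ -5.3439e+6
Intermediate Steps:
d = 1 (d = 5*(1/5) = 1)
m(k) = -1/6 (m(k) = 1/(-7 + 1) = 1/(-6) = -1/6)
-18013*(53 - 57)*(m(-3) - 74) = -18013*(53 - 57)*(-1/6 - 74) = -(-72052)*(-445)/6 = -18013*890/3 = -16031570/3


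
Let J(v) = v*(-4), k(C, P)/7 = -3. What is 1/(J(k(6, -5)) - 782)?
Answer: -1/698 ≈ -0.0014327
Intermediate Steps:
k(C, P) = -21 (k(C, P) = 7*(-3) = -21)
J(v) = -4*v
1/(J(k(6, -5)) - 782) = 1/(-4*(-21) - 782) = 1/(84 - 782) = 1/(-698) = -1/698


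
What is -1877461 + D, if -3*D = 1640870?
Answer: -7273253/3 ≈ -2.4244e+6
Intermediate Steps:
D = -1640870/3 (D = -⅓*1640870 = -1640870/3 ≈ -5.4696e+5)
-1877461 + D = -1877461 - 1640870/3 = -7273253/3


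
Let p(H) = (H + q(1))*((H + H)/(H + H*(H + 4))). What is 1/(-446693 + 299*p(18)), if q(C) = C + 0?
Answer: -1/446199 ≈ -2.2412e-6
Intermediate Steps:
q(C) = C
p(H) = 2*H*(1 + H)/(H + H*(4 + H)) (p(H) = (H + 1)*((H + H)/(H + H*(H + 4))) = (1 + H)*((2*H)/(H + H*(4 + H))) = (1 + H)*(2*H/(H + H*(4 + H))) = 2*H*(1 + H)/(H + H*(4 + H)))
1/(-446693 + 299*p(18)) = 1/(-446693 + 299*(2*(1 + 18)/(5 + 18))) = 1/(-446693 + 299*(2*19/23)) = 1/(-446693 + 299*(2*(1/23)*19)) = 1/(-446693 + 299*(38/23)) = 1/(-446693 + 494) = 1/(-446199) = -1/446199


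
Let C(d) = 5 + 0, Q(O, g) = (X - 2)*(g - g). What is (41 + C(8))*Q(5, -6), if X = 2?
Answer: 0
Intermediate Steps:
Q(O, g) = 0 (Q(O, g) = (2 - 2)*(g - g) = 0*0 = 0)
C(d) = 5
(41 + C(8))*Q(5, -6) = (41 + 5)*0 = 46*0 = 0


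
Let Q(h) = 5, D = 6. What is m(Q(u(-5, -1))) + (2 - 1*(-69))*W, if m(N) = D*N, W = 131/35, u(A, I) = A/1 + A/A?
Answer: 10351/35 ≈ 295.74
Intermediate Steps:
u(A, I) = 1 + A (u(A, I) = A*1 + 1 = A + 1 = 1 + A)
W = 131/35 (W = 131*(1/35) = 131/35 ≈ 3.7429)
m(N) = 6*N
m(Q(u(-5, -1))) + (2 - 1*(-69))*W = 6*5 + (2 - 1*(-69))*(131/35) = 30 + (2 + 69)*(131/35) = 30 + 71*(131/35) = 30 + 9301/35 = 10351/35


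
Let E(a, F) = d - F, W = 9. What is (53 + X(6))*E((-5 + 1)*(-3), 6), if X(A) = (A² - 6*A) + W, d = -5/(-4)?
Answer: -589/2 ≈ -294.50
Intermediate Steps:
d = 5/4 (d = -5*(-¼) = 5/4 ≈ 1.2500)
E(a, F) = 5/4 - F
X(A) = 9 + A² - 6*A (X(A) = (A² - 6*A) + 9 = 9 + A² - 6*A)
(53 + X(6))*E((-5 + 1)*(-3), 6) = (53 + (9 + 6² - 6*6))*(5/4 - 1*6) = (53 + (9 + 36 - 36))*(5/4 - 6) = (53 + 9)*(-19/4) = 62*(-19/4) = -589/2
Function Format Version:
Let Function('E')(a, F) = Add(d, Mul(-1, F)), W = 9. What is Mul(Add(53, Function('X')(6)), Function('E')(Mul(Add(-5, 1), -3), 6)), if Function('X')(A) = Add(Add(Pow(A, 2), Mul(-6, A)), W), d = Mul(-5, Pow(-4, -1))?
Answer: Rational(-589, 2) ≈ -294.50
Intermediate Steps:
d = Rational(5, 4) (d = Mul(-5, Rational(-1, 4)) = Rational(5, 4) ≈ 1.2500)
Function('E')(a, F) = Add(Rational(5, 4), Mul(-1, F))
Function('X')(A) = Add(9, Pow(A, 2), Mul(-6, A)) (Function('X')(A) = Add(Add(Pow(A, 2), Mul(-6, A)), 9) = Add(9, Pow(A, 2), Mul(-6, A)))
Mul(Add(53, Function('X')(6)), Function('E')(Mul(Add(-5, 1), -3), 6)) = Mul(Add(53, Add(9, Pow(6, 2), Mul(-6, 6))), Add(Rational(5, 4), Mul(-1, 6))) = Mul(Add(53, Add(9, 36, -36)), Add(Rational(5, 4), -6)) = Mul(Add(53, 9), Rational(-19, 4)) = Mul(62, Rational(-19, 4)) = Rational(-589, 2)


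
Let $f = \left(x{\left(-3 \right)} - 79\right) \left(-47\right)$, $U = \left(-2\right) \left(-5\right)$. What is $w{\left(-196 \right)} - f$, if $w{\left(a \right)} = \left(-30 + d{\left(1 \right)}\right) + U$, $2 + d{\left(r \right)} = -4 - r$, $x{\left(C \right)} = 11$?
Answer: $-3223$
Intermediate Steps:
$U = 10$
$d{\left(r \right)} = -6 - r$ ($d{\left(r \right)} = -2 - \left(4 + r\right) = -6 - r$)
$w{\left(a \right)} = -27$ ($w{\left(a \right)} = \left(-30 - 7\right) + 10 = -37 + 10 = -27$)
$f = 3196$ ($f = \left(11 - 79\right) \left(-47\right) = \left(-68\right) \left(-47\right) = 3196$)
$w{\left(-196 \right)} - f = -27 - 3196 = -3223$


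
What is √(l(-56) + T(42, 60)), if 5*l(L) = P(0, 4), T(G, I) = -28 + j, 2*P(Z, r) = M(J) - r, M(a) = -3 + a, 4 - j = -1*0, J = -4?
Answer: I*√2510/10 ≈ 5.01*I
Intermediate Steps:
j = 4 (j = 4 - (-1)*0 = 4 - 1*0 = 4 + 0 = 4)
P(Z, r) = -7/2 - r/2 (P(Z, r) = ((-3 - 4) - r)/2 = (-7 - r)/2 = -7/2 - r/2)
T(G, I) = -24 (T(G, I) = -28 + 4 = -24)
l(L) = -11/10 (l(L) = (-7/2 - ½*4)/5 = (-7/2 - 2)/5 = (⅕)*(-11/2) = -11/10)
√(l(-56) + T(42, 60)) = √(-11/10 - 24) = √(-251/10) = I*√2510/10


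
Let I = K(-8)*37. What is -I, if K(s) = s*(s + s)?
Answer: -4736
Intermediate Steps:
K(s) = 2*s**2 (K(s) = s*(2*s) = 2*s**2)
I = 4736 (I = (2*(-8)**2)*37 = (2*64)*37 = 128*37 = 4736)
-I = -1*4736 = -4736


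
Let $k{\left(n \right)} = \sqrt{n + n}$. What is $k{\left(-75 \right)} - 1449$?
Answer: $-1449 + 5 i \sqrt{6} \approx -1449.0 + 12.247 i$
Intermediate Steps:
$k{\left(n \right)} = \sqrt{2} \sqrt{n}$ ($k{\left(n \right)} = \sqrt{2 n} = \sqrt{2} \sqrt{n}$)
$k{\left(-75 \right)} - 1449 = \sqrt{2} \sqrt{-75} - 1449 = \sqrt{2} \cdot 5 i \sqrt{3} - 1449 = 5 i \sqrt{6} - 1449 = -1449 + 5 i \sqrt{6}$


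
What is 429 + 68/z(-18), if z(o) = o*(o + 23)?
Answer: 19271/45 ≈ 428.24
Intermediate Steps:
z(o) = o*(23 + o)
429 + 68/z(-18) = 429 + 68/((-18*(23 - 18))) = 429 + 68/((-18*5)) = 429 + 68/(-90) = 429 + 68*(-1/90) = 429 - 34/45 = 19271/45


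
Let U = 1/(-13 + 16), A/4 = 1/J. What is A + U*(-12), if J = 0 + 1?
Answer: 0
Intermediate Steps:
J = 1
A = 4 (A = 4/1 = 4*1 = 4)
U = ⅓ (U = 1/3 = ⅓ ≈ 0.33333)
A + U*(-12) = 4 + (⅓)*(-12) = 4 - 4 = 0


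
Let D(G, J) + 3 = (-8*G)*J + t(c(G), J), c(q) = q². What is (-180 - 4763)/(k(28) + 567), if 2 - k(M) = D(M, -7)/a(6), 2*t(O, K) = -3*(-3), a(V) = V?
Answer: -59316/3689 ≈ -16.079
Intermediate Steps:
t(O, K) = 9/2 (t(O, K) = (-3*(-3))/2 = (½)*9 = 9/2)
D(G, J) = 3/2 - 8*G*J (D(G, J) = -3 + ((-8*G)*J + 9/2) = -3 + (-8*G*J + 9/2) = -3 + (9/2 - 8*G*J) = 3/2 - 8*G*J)
k(M) = 7/4 - 28*M/3 (k(M) = 2 - (3/2 - 8*M*(-7))/6 = 2 - (3/2 + 56*M)/6 = 2 - (¼ + 28*M/3) = 2 + (-¼ - 28*M/3) = 7/4 - 28*M/3)
(-180 - 4763)/(k(28) + 567) = (-180 - 4763)/((7/4 - 28/3*28) + 567) = -4943/((7/4 - 784/3) + 567) = -4943/(-3115/12 + 567) = -4943/3689/12 = -4943*12/3689 = -59316/3689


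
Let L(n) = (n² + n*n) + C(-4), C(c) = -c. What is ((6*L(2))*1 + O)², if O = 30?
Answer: 10404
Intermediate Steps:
L(n) = 4 + 2*n² (L(n) = (n² + n*n) - 1*(-4) = (n² + n²) + 4 = 2*n² + 4 = 4 + 2*n²)
((6*L(2))*1 + O)² = ((6*(4 + 2*2²))*1 + 30)² = ((6*(4 + 2*4))*1 + 30)² = ((6*(4 + 8))*1 + 30)² = ((6*12)*1 + 30)² = (72*1 + 30)² = (72 + 30)² = 102² = 10404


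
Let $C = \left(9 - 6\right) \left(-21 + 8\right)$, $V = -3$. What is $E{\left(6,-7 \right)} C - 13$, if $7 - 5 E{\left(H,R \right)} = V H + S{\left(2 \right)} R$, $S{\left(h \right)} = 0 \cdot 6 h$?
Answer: $-208$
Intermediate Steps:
$S{\left(h \right)} = 0$ ($S{\left(h \right)} = 0 h = 0$)
$C = -39$ ($C = 3 \left(-13\right) = -39$)
$E{\left(H,R \right)} = \frac{7}{5} + \frac{3 H}{5}$ ($E{\left(H,R \right)} = \frac{7}{5} - \frac{- 3 H + 0 R}{5} = \frac{7}{5} - \frac{- 3 H + 0}{5} = \frac{7}{5} - \frac{\left(-3\right) H}{5} = \frac{7}{5} + \frac{3 H}{5}$)
$E{\left(6,-7 \right)} C - 13 = \left(\frac{7}{5} + \frac{3}{5} \cdot 6\right) \left(-39\right) - 13 = \left(\frac{7}{5} + \frac{18}{5}\right) \left(-39\right) - 13 = 5 \left(-39\right) - 13 = -195 - 13 = -208$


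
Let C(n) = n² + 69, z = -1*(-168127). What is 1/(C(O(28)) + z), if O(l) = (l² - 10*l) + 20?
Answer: 1/442772 ≈ 2.2585e-6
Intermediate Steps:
O(l) = 20 + l² - 10*l
z = 168127
C(n) = 69 + n²
1/(C(O(28)) + z) = 1/((69 + (20 + 28² - 10*28)²) + 168127) = 1/((69 + (20 + 784 - 280)²) + 168127) = 1/((69 + 524²) + 168127) = 1/((69 + 274576) + 168127) = 1/(274645 + 168127) = 1/442772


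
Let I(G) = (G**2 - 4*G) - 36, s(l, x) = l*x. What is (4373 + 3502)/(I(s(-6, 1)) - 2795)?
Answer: -7875/2771 ≈ -2.8419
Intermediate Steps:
I(G) = -36 + G**2 - 4*G
(4373 + 3502)/(I(s(-6, 1)) - 2795) = (4373 + 3502)/((-36 + (-6*1)**2 - (-24)) - 2795) = 7875/((-36 + (-6)**2 - 4*(-6)) - 2795) = 7875/((-36 + 36 + 24) - 2795) = 7875/(24 - 2795) = 7875/(-2771) = 7875*(-1/2771) = -7875/2771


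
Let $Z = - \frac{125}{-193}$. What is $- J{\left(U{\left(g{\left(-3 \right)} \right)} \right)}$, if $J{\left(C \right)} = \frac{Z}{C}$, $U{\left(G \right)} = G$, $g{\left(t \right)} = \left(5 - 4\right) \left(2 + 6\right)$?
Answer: $- \frac{125}{1544} \approx -0.080959$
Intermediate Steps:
$Z = \frac{125}{193}$ ($Z = \left(-125\right) \left(- \frac{1}{193}\right) = \frac{125}{193} \approx 0.64767$)
$g{\left(t \right)} = 8$ ($g{\left(t \right)} = 1 \cdot 8 = 8$)
$J{\left(C \right)} = \frac{125}{193 C}$
$- J{\left(U{\left(g{\left(-3 \right)} \right)} \right)} = - \frac{125}{193 \cdot 8} = \left(-1\right) \frac{125}{1544} = - \frac{125}{1544}$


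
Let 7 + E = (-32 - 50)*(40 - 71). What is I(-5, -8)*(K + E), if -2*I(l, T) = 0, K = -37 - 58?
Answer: 0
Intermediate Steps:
K = -95
I(l, T) = 0 (I(l, T) = -½*0 = 0)
E = 2535 (E = -7 + (-32 - 50)*(40 - 71) = -7 - 82*(-31) = -7 + 2542 = 2535)
I(-5, -8)*(K + E) = 0*(-95 + 2535) = 0*2440 = 0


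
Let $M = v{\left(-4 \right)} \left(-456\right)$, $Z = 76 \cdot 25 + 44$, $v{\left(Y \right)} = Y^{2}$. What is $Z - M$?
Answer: $9240$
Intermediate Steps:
$Z = 1944$ ($Z = 1900 + 44 = 1944$)
$M = -7296$ ($M = \left(-4\right)^{2} \left(-456\right) = 16 \left(-456\right) = -7296$)
$Z - M = 1944 - -7296 = 1944 + 7296 = 9240$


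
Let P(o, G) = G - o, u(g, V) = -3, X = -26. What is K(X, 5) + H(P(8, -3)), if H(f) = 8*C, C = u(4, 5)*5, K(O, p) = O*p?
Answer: -250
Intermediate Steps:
C = -15 (C = -3*5 = -15)
H(f) = -120 (H(f) = 8*(-15) = -120)
K(X, 5) + H(P(8, -3)) = -26*5 - 120 = -130 - 120 = -250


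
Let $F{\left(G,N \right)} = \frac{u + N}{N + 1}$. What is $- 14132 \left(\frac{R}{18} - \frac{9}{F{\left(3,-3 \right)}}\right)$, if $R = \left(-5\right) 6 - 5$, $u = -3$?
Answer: $\frac{628874}{9} \approx 69875.0$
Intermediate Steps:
$R = -35$ ($R = -30 - 5 = -35$)
$F{\left(G,N \right)} = \frac{-3 + N}{1 + N}$ ($F{\left(G,N \right)} = \frac{-3 + N}{N + 1} = \frac{-3 + N}{1 + N}$)
$- 14132 \left(\frac{R}{18} - \frac{9}{F{\left(3,-3 \right)}}\right) = - 14132 \left(- \frac{35}{18} - \frac{9}{\frac{1}{1 - 3} \left(-3 - 3\right)}\right) = - 14132 \left(\left(-35\right) \frac{1}{18} - \frac{9}{\frac{1}{-2} \left(-6\right)}\right) = - 14132 \left(- \frac{35}{18} - \frac{9}{\left(- \frac{1}{2}\right) \left(-6\right)}\right) = - 14132 \left(- \frac{35}{18} - \frac{9}{3}\right) = - 14132 \left(- \frac{35}{18} - 3\right) = \left(-14132\right) \left(- \frac{89}{18}\right) = \frac{628874}{9}$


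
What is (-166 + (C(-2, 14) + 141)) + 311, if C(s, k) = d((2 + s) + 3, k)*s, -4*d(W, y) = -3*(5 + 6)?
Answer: 539/2 ≈ 269.50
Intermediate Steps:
d(W, y) = 33/4 (d(W, y) = -(-3)*(5 + 6)/4 = -(-3)*11/4 = -1/4*(-33) = 33/4)
C(s, k) = 33*s/4
(-166 + (C(-2, 14) + 141)) + 311 = (-166 + ((33/4)*(-2) + 141)) + 311 = (-166 + (-33/2 + 141)) + 311 = (-166 + 249/2) + 311 = -83/2 + 311 = 539/2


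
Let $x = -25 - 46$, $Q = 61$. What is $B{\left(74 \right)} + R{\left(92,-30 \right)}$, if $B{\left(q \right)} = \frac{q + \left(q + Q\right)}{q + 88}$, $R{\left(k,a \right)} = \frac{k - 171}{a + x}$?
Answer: $\frac{33907}{16362} \approx 2.0723$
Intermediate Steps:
$x = -71$
$R{\left(k,a \right)} = \frac{-171 + k}{-71 + a}$ ($R{\left(k,a \right)} = \frac{k - 171}{a - 71} = \frac{-171 + k}{-71 + a}$)
$B{\left(q \right)} = \frac{61 + 2 q}{88 + q}$ ($B{\left(q \right)} = \frac{q + \left(q + 61\right)}{q + 88} = \frac{q + \left(61 + q\right)}{88 + q} = \frac{61 + 2 q}{88 + q}$)
$B{\left(74 \right)} + R{\left(92,-30 \right)} = \frac{61 + 2 \cdot 74}{88 + 74} + \frac{-171 + 92}{-71 - 30} = \frac{61 + 148}{162} + \frac{1}{-101} \left(-79\right) = \frac{1}{162} \cdot 209 - - \frac{79}{101} = \frac{209}{162} + \frac{79}{101} = \frac{33907}{16362}$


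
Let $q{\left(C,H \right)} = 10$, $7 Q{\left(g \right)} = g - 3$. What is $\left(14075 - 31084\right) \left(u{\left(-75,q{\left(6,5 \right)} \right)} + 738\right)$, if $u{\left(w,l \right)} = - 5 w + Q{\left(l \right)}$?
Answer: $-18948026$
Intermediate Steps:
$Q{\left(g \right)} = - \frac{3}{7} + \frac{g}{7}$ ($Q{\left(g \right)} = \frac{g - 3}{7} = \frac{-3 + g}{7} = - \frac{3}{7} + \frac{g}{7}$)
$u{\left(w,l \right)} = - \frac{3}{7} - 5 w + \frac{l}{7}$ ($u{\left(w,l \right)} = - 5 w + \left(- \frac{3}{7} + \frac{l}{7}\right) = - \frac{3}{7} - 5 w + \frac{l}{7}$)
$\left(14075 - 31084\right) \left(u{\left(-75,q{\left(6,5 \right)} \right)} + 738\right) = \left(14075 - 31084\right) \left(\left(- \frac{3}{7} - -375 + \frac{1}{7} \cdot 10\right) + 738\right) = - 17009 \left(\left(- \frac{3}{7} + 375 + \frac{10}{7}\right) + 738\right) = - 17009 \left(376 + 738\right) = \left(-17009\right) 1114 = -18948026$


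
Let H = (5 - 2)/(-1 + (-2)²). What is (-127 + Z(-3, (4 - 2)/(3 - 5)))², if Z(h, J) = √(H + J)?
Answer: 16129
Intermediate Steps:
H = 1 (H = 3/(-1 + 4) = 3/3 = 3*(⅓) = 1)
Z(h, J) = √(1 + J)
(-127 + Z(-3, (4 - 2)/(3 - 5)))² = (-127 + √(1 + (4 - 2)/(3 - 5)))² = (-127 + √(1 + 2/(-2)))² = (-127 + √(1 + 2*(-½)))² = (-127 + √(1 - 1))² = (-127 + √0)² = (-127 + 0)² = (-127)² = 16129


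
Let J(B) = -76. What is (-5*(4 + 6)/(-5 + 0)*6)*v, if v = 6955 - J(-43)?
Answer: 421860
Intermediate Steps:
v = 7031 (v = 6955 - 1*(-76) = 6955 + 76 = 7031)
(-5*(4 + 6)/(-5 + 0)*6)*v = (-5*(4 + 6)/(-5 + 0)*6)*7031 = (-50/(-5)*6)*7031 = (-50*(-1)/5*6)*7031 = (-5*(-2)*6)*7031 = (10*6)*7031 = 60*7031 = 421860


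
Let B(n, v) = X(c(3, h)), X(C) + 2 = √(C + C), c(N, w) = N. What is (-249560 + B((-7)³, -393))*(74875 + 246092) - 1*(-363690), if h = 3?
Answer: -80100802764 + 320967*√6 ≈ -8.0100e+10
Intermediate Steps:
X(C) = -2 + √2*√C (X(C) = -2 + √(C + C) = -2 + √(2*C) = -2 + √2*√C)
B(n, v) = -2 + √6 (B(n, v) = -2 + √2*√3 = -2 + √6)
(-249560 + B((-7)³, -393))*(74875 + 246092) - 1*(-363690) = (-249560 + (-2 + √6))*(74875 + 246092) - 1*(-363690) = (-249562 + √6)*320967 + 363690 = (-80101166454 + 320967*√6) + 363690 = -80100802764 + 320967*√6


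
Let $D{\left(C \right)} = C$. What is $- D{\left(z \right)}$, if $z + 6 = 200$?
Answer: $-194$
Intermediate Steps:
$z = 194$ ($z = -6 + 200 = 194$)
$- D{\left(z \right)} = \left(-1\right) 194 = -194$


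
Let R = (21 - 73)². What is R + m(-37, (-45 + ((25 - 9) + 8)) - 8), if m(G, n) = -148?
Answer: 2556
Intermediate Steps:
R = 2704 (R = (-52)² = 2704)
R + m(-37, (-45 + ((25 - 9) + 8)) - 8) = 2704 - 148 = 2556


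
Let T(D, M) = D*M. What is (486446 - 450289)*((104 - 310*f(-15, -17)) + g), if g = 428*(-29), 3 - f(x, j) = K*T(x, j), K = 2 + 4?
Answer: 16670618734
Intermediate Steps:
K = 6
f(x, j) = 3 - 6*j*x (f(x, j) = 3 - 6*x*j = 3 - 6*j*x)
g = -12412
(486446 - 450289)*((104 - 310*f(-15, -17)) + g) = (486446 - 450289)*((104 - 310*(3 - 6*(-17)*(-15))) - 12412) = 36157*((104 - 310*(3 - 1530)) - 12412) = 36157*((104 - 310*(-1527)) - 12412) = 36157*((104 + 473370) - 12412) = 36157*(473474 - 12412) = 36157*461062 = 16670618734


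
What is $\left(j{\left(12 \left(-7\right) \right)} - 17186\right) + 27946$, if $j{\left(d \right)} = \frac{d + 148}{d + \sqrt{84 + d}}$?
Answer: $\frac{225944}{21} \approx 10759.0$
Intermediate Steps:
$j{\left(d \right)} = \frac{148 + d}{d + \sqrt{84 + d}}$
$\left(j{\left(12 \left(-7\right) \right)} - 17186\right) + 27946 = \left(\frac{148 + 12 \left(-7\right)}{12 \left(-7\right) + \sqrt{84 + 12 \left(-7\right)}} - 17186\right) + 27946 = \left(\frac{148 - 84}{-84 + \sqrt{84 - 84}} - 17186\right) + 27946 = \left(\frac{1}{-84 + \sqrt{0}} \cdot 64 - 17186\right) + 27946 = \left(\frac{1}{-84 + 0} \cdot 64 - 17186\right) + 27946 = \left(\frac{1}{-84} \cdot 64 - 17186\right) + 27946 = \left(\left(- \frac{1}{84}\right) 64 - 17186\right) + 27946 = \left(- \frac{16}{21} - 17186\right) + 27946 = - \frac{360922}{21} + 27946 = \frac{225944}{21}$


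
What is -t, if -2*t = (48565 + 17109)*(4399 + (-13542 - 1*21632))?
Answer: -1010558675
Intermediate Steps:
t = 1010558675 (t = -(48565 + 17109)*(4399 + (-13542 - 1*21632))/2 = -32837*(4399 + (-13542 - 21632)) = -32837*(4399 - 35174) = -32837*(-30775) = -1/2*(-2021117350) = 1010558675)
-t = -1*1010558675 = -1010558675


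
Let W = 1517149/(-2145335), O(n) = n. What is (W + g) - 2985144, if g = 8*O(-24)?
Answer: -6404547324709/2145335 ≈ -2.9853e+6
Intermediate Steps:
g = -192 (g = 8*(-24) = -192)
W = -1517149/2145335 (W = 1517149*(-1/2145335) = -1517149/2145335 ≈ -0.70718)
(W + g) - 2985144 = (-1517149/2145335 - 192) - 2985144 = -413421469/2145335 - 2985144 = -6404547324709/2145335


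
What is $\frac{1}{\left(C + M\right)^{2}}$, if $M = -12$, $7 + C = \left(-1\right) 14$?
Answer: $\frac{1}{1089} \approx 0.00091827$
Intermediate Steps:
$C = -21$ ($C = -7 - 14 = -21$)
$\frac{1}{\left(C + M\right)^{2}} = \frac{1}{\left(-21 - 12\right)^{2}} = \frac{1}{\left(-33\right)^{2}} = \frac{1}{1089}$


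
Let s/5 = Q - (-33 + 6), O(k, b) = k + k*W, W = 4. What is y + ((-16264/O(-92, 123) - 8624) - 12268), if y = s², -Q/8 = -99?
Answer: 1926039361/115 ≈ 1.6748e+7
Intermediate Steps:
Q = 792 (Q = -8*(-99) = 792)
O(k, b) = 5*k (O(k, b) = k + k*4 = k + 4*k = 5*k)
s = 4095 (s = 5*(792 - (-33 + 6)) = 5*(792 - 1*(-27)) = 5*(792 + 27) = 5*819 = 4095)
y = 16769025 (y = 4095² = 16769025)
y + ((-16264/O(-92, 123) - 8624) - 12268) = 16769025 + ((-16264/(5*(-92)) - 8624) - 12268) = 16769025 + ((-16264/(-460) - 8624) - 12268) = 16769025 + ((-16264*(-1/460) - 8624) - 12268) = 16769025 + ((4066/115 - 8624) - 12268) = 16769025 + (-987694/115 - 12268) = 16769025 - 2398514/115 = 1926039361/115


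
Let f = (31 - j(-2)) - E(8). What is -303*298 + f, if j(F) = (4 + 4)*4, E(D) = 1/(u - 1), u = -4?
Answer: -451474/5 ≈ -90295.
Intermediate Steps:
E(D) = -⅕ (E(D) = 1/(-4 - 1) = 1/(-5) = -⅕)
j(F) = 32 (j(F) = 8*4 = 32)
f = -⅘ (f = (31 - 1*32) - 1*(-⅕) = (31 - 32) + ⅕ = -1 + ⅕ = -⅘ ≈ -0.80000)
-303*298 + f = -303*298 - ⅘ = -90294 - ⅘ = -451474/5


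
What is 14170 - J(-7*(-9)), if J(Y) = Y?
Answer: 14107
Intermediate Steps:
14170 - J(-7*(-9)) = 14170 - (-7)*(-9) = 14170 - 1*63 = 14170 - 63 = 14107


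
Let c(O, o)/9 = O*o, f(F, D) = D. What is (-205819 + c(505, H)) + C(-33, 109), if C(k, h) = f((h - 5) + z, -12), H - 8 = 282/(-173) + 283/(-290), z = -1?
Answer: -1819313765/10034 ≈ -1.8132e+5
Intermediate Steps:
H = 270621/50170 (H = 8 + (282/(-173) + 283/(-290)) = 8 + (282*(-1/173) + 283*(-1/290)) = 8 + (-282/173 - 283/290) = 8 - 130739/50170 = 270621/50170 ≈ 5.3941)
C(k, h) = -12
c(O, o) = 9*O*o (c(O, o) = 9*(O*o) = 9*O*o)
(-205819 + c(505, H)) + C(-33, 109) = (-205819 + 9*505*(270621/50170)) - 12 = (-205819 + 245994489/10034) - 12 = -1819193357/10034 - 12 = -1819313765/10034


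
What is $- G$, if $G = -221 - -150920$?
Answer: $-150699$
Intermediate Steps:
$G = 150699$ ($G = -221 + 150920 = 150699$)
$- G = \left(-1\right) 150699 = -150699$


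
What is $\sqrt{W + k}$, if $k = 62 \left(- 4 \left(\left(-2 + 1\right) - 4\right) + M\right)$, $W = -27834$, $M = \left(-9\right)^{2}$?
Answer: $2 i \sqrt{5393} \approx 146.87 i$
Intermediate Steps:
$M = 81$
$k = 6262$ ($k = 62 \left(- 4 \left(\left(-2 + 1\right) - 4\right) + 81\right) = 62 \left(- 4 \left(-1 - 4\right) + 81\right) = 62 \left(\left(-4\right) \left(-5\right) + 81\right) = 62 \left(20 + 81\right) = 62 \cdot 101 = 6262$)
$\sqrt{W + k} = \sqrt{-27834 + 6262} = \sqrt{-21572} = 2 i \sqrt{5393}$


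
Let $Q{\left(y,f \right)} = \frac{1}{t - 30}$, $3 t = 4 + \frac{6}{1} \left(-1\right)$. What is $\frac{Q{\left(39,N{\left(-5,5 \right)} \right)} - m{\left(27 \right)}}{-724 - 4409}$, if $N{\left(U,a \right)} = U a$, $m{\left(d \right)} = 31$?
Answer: $\frac{2855}{472236} \approx 0.0060457$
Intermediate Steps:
$t = - \frac{2}{3}$ ($t = \frac{4 + \frac{6}{1} \left(-1\right)}{3} = \frac{4 + 6 \cdot 1 \left(-1\right)}{3} = \frac{4 + 6 \left(-1\right)}{3} = \frac{4 - 6}{3} = \frac{1}{3} \left(-2\right) = - \frac{2}{3} \approx -0.66667$)
$Q{\left(y,f \right)} = - \frac{3}{92}$ ($Q{\left(y,f \right)} = \frac{1}{- \frac{2}{3} - 30} = \frac{1}{- \frac{92}{3}} = - \frac{3}{92}$)
$\frac{Q{\left(39,N{\left(-5,5 \right)} \right)} - m{\left(27 \right)}}{-724 - 4409} = \frac{- \frac{3}{92} - 31}{-724 - 4409} = \frac{- \frac{3}{92} - 31}{-5133} = \left(- \frac{2855}{92}\right) \left(- \frac{1}{5133}\right) = \frac{2855}{472236}$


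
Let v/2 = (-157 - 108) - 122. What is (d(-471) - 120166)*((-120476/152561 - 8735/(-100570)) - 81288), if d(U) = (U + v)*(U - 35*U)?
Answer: 2501618325957631637302/1534305977 ≈ 1.6305e+12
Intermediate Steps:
v = -774 (v = 2*((-157 - 108) - 122) = 2*(-265 - 122) = 2*(-387) = -774)
d(U) = -34*U*(-774 + U) (d(U) = (U - 774)*(U - 35*U) = (-774 + U)*(-34*U) = -34*U*(-774 + U))
(d(-471) - 120166)*((-120476/152561 - 8735/(-100570)) - 81288) = (34*(-471)*(774 - 1*(-471)) - 120166)*((-120476/152561 - 8735/(-100570)) - 81288) = (34*(-471)*(774 + 471) - 120166)*((-120476*1/152561 - 8735*(-1/100570)) - 81288) = (34*(-471)*1245 - 120166)*((-120476/152561 + 1747/20114) - 81288) = (-19937430 - 120166)*(-2156730197/3068611954 - 81288) = -20057596*(-249443485246949/3068611954) = 2501618325957631637302/1534305977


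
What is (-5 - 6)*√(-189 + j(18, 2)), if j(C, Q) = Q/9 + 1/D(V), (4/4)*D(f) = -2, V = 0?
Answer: -11*I*√6814/6 ≈ -151.34*I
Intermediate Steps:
D(f) = -2
j(C, Q) = -½ + Q/9 (j(C, Q) = Q/9 + 1/(-2) = Q*(⅑) + 1*(-½) = Q/9 - ½ = -½ + Q/9)
(-5 - 6)*√(-189 + j(18, 2)) = (-5 - 6)*√(-189 + (-½ + (⅑)*2)) = -11*√(-189 + (-½ + 2/9)) = -11*√(-189 - 5/18) = -11*I*√6814/6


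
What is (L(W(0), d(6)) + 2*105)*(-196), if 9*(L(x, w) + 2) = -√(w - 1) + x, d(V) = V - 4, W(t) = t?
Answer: -366716/9 ≈ -40746.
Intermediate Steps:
d(V) = -4 + V
L(x, w) = -2 - √(-1 + w)/9 + x/9 (L(x, w) = -2 + (-√(w - 1) + x)/9 = -2 + (-√(-1 + w) + x)/9 = -2 + (x - √(-1 + w))/9 = -2 + (-√(-1 + w)/9 + x/9) = -2 - √(-1 + w)/9 + x/9)
(L(W(0), d(6)) + 2*105)*(-196) = ((-2 - √(-1 + (-4 + 6))/9 + (⅑)*0) + 2*105)*(-196) = ((-2 - √(-1 + 2)/9 + 0) + 210)*(-196) = ((-2 - √1/9 + 0) + 210)*(-196) = ((-2 - ⅑*1 + 0) + 210)*(-196) = ((-2 - ⅑ + 0) + 210)*(-196) = (-19/9 + 210)*(-196) = (1871/9)*(-196) = -366716/9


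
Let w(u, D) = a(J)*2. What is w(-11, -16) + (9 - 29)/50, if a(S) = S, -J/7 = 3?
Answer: -212/5 ≈ -42.400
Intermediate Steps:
J = -21 (J = -7*3 = -21)
w(u, D) = -42 (w(u, D) = -21*2 = -42)
w(-11, -16) + (9 - 29)/50 = -42 + (9 - 29)/50 = -42 + (1/50)*(-20) = -42 - ⅖ = -212/5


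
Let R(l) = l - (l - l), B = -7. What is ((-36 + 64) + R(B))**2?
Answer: 441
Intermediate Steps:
R(l) = l (R(l) = l - 1*0 = l + 0 = l)
((-36 + 64) + R(B))**2 = ((-36 + 64) - 7)**2 = (28 - 7)**2 = 21**2 = 441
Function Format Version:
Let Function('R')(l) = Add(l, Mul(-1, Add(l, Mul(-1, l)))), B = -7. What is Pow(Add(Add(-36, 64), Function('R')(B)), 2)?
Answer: 441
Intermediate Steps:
Function('R')(l) = l (Function('R')(l) = Add(l, Mul(-1, 0)) = Add(l, 0) = l)
Pow(Add(Add(-36, 64), Function('R')(B)), 2) = Pow(Add(Add(-36, 64), -7), 2) = Pow(Add(28, -7), 2) = Pow(21, 2) = 441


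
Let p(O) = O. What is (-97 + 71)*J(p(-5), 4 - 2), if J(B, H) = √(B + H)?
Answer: -26*I*√3 ≈ -45.033*I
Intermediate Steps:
(-97 + 71)*J(p(-5), 4 - 2) = (-97 + 71)*√(-5 + (4 - 2)) = -26*√(-5 + 2) = -26*I*√3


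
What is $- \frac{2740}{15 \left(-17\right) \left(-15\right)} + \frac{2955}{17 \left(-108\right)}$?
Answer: $- \frac{7117}{3060} \approx -2.3258$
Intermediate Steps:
$- \frac{2740}{15 \left(-17\right) \left(-15\right)} + \frac{2955}{17 \left(-108\right)} = - \frac{2740}{\left(-255\right) \left(-15\right)} + \frac{2955}{-1836} = - \frac{2740}{3825} + 2955 \left(- \frac{1}{1836}\right) = \left(-2740\right) \frac{1}{3825} - \frac{985}{612} = - \frac{548}{765} - \frac{985}{612} = - \frac{7117}{3060}$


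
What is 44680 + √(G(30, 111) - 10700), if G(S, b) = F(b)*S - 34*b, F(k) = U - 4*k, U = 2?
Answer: 44680 + 7*I*√566 ≈ 44680.0 + 166.54*I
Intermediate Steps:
F(k) = 2 - 4*k
G(S, b) = -34*b + S*(2 - 4*b) (G(S, b) = (2 - 4*b)*S - 34*b = S*(2 - 4*b) - 34*b = -34*b + S*(2 - 4*b))
44680 + √(G(30, 111) - 10700) = 44680 + √((-34*111 + 2*30 - 4*30*111) - 10700) = 44680 + √((-3774 + 60 - 13320) - 10700) = 44680 + √(-17034 - 10700) = 44680 + √(-27734) = 44680 + 7*I*√566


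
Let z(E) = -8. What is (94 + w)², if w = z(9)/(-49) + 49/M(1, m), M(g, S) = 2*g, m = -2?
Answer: 135233641/9604 ≈ 14081.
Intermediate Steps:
w = 2417/98 (w = -8/(-49) + 49/((2*1)) = -8*(-1/49) + 49/2 = 8/49 + 49*(½) = 8/49 + 49/2 = 2417/98 ≈ 24.663)
(94 + w)² = (94 + 2417/98)² = (11629/98)² = 135233641/9604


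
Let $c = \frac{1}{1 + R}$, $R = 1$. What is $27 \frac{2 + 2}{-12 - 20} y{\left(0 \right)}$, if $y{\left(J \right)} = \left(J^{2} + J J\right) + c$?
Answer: $- \frac{27}{16} \approx -1.6875$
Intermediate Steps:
$c = \frac{1}{2}$ ($c = \frac{1}{1 + 1} = \frac{1}{2} \approx 0.5$)
$y{\left(J \right)} = \frac{1}{2} + 2 J^{2}$ ($y{\left(J \right)} = \left(J^{2} + J J\right) + \frac{1}{2} = \left(J^{2} + J^{2}\right) + \frac{1}{2} = 2 J^{2} + \frac{1}{2} = \frac{1}{2} + 2 J^{2}$)
$27 \frac{2 + 2}{-12 - 20} y{\left(0 \right)} = 27 \frac{2 + 2}{-12 - 20} \left(\frac{1}{2} + 2 \cdot 0^{2}\right) = 27 \frac{4}{-32} \left(\frac{1}{2} + 2 \cdot 0\right) = 27 \cdot 4 \left(- \frac{1}{32}\right) \left(\frac{1}{2} + 0\right) = 27 \left(- \frac{1}{8}\right) \frac{1}{2} = \left(- \frac{27}{8}\right) \frac{1}{2} = - \frac{27}{16}$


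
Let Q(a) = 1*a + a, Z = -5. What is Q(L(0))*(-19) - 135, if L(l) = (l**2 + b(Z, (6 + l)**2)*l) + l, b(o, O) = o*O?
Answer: -135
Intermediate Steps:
b(o, O) = O*o
L(l) = l + l**2 - 5*l*(6 + l)**2 (L(l) = (l**2 + ((6 + l)**2*(-5))*l) + l = (l**2 + (-5*(6 + l)**2)*l) + l = (l**2 - 5*l*(6 + l)**2) + l = l + l**2 - 5*l*(6 + l)**2)
Q(a) = 2*a (Q(a) = a + a = 2*a)
Q(L(0))*(-19) - 135 = (2*(0*(1 + 0 - 5*(6 + 0)**2)))*(-19) - 135 = (2*(0*(1 + 0 - 5*6**2)))*(-19) - 135 = (2*(0*(1 + 0 - 5*36)))*(-19) - 135 = (2*(0*(1 + 0 - 180)))*(-19) - 135 = (2*(0*(-179)))*(-19) - 135 = (2*0)*(-19) - 135 = 0*(-19) - 135 = 0 - 135 = -135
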